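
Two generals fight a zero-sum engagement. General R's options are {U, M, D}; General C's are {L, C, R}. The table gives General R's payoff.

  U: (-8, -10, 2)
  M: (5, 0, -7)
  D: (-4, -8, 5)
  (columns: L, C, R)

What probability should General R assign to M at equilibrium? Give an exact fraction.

Row minima: U → -10, M → -7, D → -8; maximin = -7.
Column maxima: L → 5, C → 0, R → 5; minimax = 0.
-7 ≠ 0, so there is no saddle point; optimal play is mixed.
U is strictly dominated by D, so General R never plays it.
L is strictly dominated by C (it gives General R strictly more in every row), so General C never plays it.
On the remaining 2×2 (M, D vs C, R):
Let General R play M with probability p. Expected payoff against C: 0p + (-8)(1−p) = 8p − 8; against R: (-7)p + 5(1−p) = −12p + 5.
Setting these equal: 8p − 8 = −12p + 5 ⇒ 20p = 13 ⇒ p = 13/20, and the value is (8)·(13/20) − 8 = -14/5.
For General C: with q = P(C), equating M's and D's payoffs gives 7q − 7 = −13q + 5 ⇒ q = 3/5.

13/20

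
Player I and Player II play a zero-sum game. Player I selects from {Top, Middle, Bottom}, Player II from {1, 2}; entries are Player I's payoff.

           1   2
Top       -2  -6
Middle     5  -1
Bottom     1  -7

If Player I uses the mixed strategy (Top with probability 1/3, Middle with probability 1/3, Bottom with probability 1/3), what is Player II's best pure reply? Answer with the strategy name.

2

If Player II plays 1, Player I's expected payoff is (1/3)·(-2) + (1/3)·5 + (1/3)·1 = 4/3.
If Player II plays 2, Player I's expected payoff is (1/3)·(-6) + (1/3)·(-1) + (1/3)·(-7) = -14/3.
Player II minimizes Player I's payoff; the smallest is -14/3, so the best response is 2.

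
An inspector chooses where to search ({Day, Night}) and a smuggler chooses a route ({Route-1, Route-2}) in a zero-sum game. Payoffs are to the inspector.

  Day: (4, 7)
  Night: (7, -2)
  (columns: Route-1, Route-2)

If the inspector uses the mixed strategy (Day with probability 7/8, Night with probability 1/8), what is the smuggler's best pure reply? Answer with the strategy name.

Route-1

If the smuggler plays Route-1, the inspector's expected payoff is (7/8)·4 + (1/8)·7 = 35/8.
If the smuggler plays Route-2, the inspector's expected payoff is (7/8)·7 + (1/8)·(-2) = 47/8.
The smuggler minimizes the inspector's payoff; the smallest is 35/8, so the best response is Route-1.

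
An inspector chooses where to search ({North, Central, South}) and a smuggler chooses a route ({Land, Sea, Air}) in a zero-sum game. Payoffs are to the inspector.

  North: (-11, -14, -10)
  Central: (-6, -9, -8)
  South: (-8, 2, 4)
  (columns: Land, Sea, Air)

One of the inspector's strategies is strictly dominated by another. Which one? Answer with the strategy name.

North

Central gives a strictly higher payoff than North against every column: -6 > -11, -9 > -14, -8 > -10.
So North is strictly dominated and the inspector never plays it.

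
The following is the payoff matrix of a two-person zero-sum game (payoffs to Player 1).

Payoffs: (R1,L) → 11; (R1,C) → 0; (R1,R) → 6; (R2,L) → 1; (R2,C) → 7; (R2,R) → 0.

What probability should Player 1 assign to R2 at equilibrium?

Row minima: R1 → 0, R2 → 0; maximin = 0.
Column maxima: L → 11, C → 7, R → 6; minimax = 6.
0 ≠ 6, so there is no saddle point; optimal play is mixed.
L is strictly dominated by R (it gives Player 1 strictly more in every row), so Player 2 never plays it.
On the remaining 2×2 (R1, R2 vs C, R):
Let Player 1 play R1 with probability p. Expected payoff against C: 0p + 7(1−p) = −7p + 7; against R: 6p + 0(1−p) = 6p.
Setting these equal: −7p + 7 = 6p ⇒ −13p = -7 ⇒ p = 7/13, and the value is (-7)·(7/13) + 7 = 42/13.
For Player 2: with q = P(C), equating R1's and R2's payoffs gives −6q + 6 = 7q ⇒ q = 6/13.

6/13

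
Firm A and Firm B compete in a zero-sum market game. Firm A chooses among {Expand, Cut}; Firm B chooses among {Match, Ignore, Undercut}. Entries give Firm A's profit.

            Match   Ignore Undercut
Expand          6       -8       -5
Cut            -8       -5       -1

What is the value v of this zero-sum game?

Row minima: Expand → -8, Cut → -8; maximin = -8.
Column maxima: Match → 6, Ignore → -5, Undercut → -1; minimax = -5.
-8 ≠ -5, so there is no saddle point; optimal play is mixed.
Undercut is strictly dominated by Ignore (it gives Firm A strictly more in every row), so Firm B never plays it.
On the remaining 2×2 (Expand, Cut vs Match, Ignore):
Let Firm A play Expand with probability p. Expected payoff against Match: 6p + (-8)(1−p) = 14p − 8; against Ignore: (-8)p + (-5)(1−p) = −3p − 5.
Setting these equal: 14p − 8 = −3p − 5 ⇒ 17p = 3 ⇒ p = 3/17, and the value is (14)·(3/17) − 8 = -94/17.
For Firm B: with q = P(Match), equating Expand's and Cut's payoffs gives 14q − 8 = −3q − 5 ⇒ q = 3/17.

-94/17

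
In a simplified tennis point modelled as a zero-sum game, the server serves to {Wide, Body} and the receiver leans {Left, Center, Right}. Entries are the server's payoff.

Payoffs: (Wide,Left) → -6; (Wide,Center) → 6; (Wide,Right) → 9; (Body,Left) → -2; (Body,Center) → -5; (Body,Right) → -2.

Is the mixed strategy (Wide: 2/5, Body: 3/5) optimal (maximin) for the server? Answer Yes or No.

Against Left this mix gives (2/5)·(-6) + (3/5)·(-2) = -18/5.
Against Center this mix gives (2/5)·6 + (3/5)·(-5) = -3/5.
Against Right this mix gives (2/5)·9 + (3/5)·(-2) = 12/5.
The receiver will play Left, holding the server to -18/5. Shifting weight toward the row that does better against Left would raise this floor (the equalizing mix achieves -14/5 against both Left and Center), so the proposed strategy is not optimal.

No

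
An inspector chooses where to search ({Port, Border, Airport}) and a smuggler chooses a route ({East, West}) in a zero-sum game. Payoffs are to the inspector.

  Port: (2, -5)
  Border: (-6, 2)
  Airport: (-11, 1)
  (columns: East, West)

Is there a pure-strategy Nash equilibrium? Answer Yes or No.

No

Row minima: Port → -5, Border → -6, Airport → -11; maximin = -5.
Column maxima: East → 2, West → 2; minimax = 2.
-5 ≠ 2, so no pure-strategy equilibrium exists.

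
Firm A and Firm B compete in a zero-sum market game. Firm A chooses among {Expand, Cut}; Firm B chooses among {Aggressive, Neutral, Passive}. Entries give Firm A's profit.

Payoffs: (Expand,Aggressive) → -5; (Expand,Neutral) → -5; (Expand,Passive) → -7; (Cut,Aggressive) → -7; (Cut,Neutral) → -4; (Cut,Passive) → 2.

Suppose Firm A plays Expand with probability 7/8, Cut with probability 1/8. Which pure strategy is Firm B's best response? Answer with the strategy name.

Passive

If Firm B plays Aggressive, Firm A's expected payoff is (7/8)·(-5) + (1/8)·(-7) = -21/4.
If Firm B plays Neutral, Firm A's expected payoff is (7/8)·(-5) + (1/8)·(-4) = -39/8.
If Firm B plays Passive, Firm A's expected payoff is (7/8)·(-7) + (1/8)·2 = -47/8.
Firm B minimizes Firm A's payoff; the smallest is -47/8, so the best response is Passive.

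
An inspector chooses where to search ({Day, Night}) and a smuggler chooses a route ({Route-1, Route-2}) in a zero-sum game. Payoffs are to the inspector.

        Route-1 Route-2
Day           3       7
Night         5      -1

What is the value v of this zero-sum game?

Row minima: Day → 3, Night → -1; maximin = 3.
Column maxima: Route-1 → 5, Route-2 → 7; minimax = 5.
3 ≠ 5, so there is no saddle point; optimal play is mixed.
Let the inspector play Day with probability p. Expected payoff against Route-1: 3p + 5(1−p) = −2p + 5; against Route-2: 7p + (-1)(1−p) = 8p − 1.
Setting these equal: −2p + 5 = 8p − 1 ⇒ −10p = -6 ⇒ p = 3/5, and the value is (-2)·(3/5) + 5 = 19/5.
For the smuggler: with q = P(Route-1), equating Day's and Night's payoffs gives −4q + 7 = 6q − 1 ⇒ q = 4/5.

19/5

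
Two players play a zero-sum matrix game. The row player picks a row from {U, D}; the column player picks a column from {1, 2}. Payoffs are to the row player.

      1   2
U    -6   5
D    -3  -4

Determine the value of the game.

-13/4

Row minima: U → -6, D → -4; maximin = -4.
Column maxima: 1 → -3, 2 → 5; minimax = -3.
-4 ≠ -3, so there is no saddle point; optimal play is mixed.
Let the row player play U with probability p. Expected payoff against 1: (-6)p + (-3)(1−p) = −3p − 3; against 2: 5p + (-4)(1−p) = 9p − 4.
Setting these equal: −3p − 3 = 9p − 4 ⇒ −12p = -1 ⇒ p = 1/12, and the value is (-3)·(1/12) − 3 = -13/4.
For the column player: with q = P(1), equating U's and D's payoffs gives −11q + 5 = q − 4 ⇒ q = 3/4.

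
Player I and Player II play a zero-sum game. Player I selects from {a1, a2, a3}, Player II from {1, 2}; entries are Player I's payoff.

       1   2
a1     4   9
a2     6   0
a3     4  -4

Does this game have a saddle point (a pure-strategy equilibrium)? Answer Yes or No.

Row minima: a1 → 4, a2 → 0, a3 → -4; maximin = 4.
Column maxima: 1 → 6, 2 → 9; minimax = 6.
4 ≠ 6, so no pure-strategy equilibrium exists.

No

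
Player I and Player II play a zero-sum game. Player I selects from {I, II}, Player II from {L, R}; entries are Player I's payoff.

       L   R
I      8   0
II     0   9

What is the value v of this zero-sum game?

72/17

Row minima: I → 0, II → 0; maximin = 0.
Column maxima: L → 8, R → 9; minimax = 8.
0 ≠ 8, so there is no saddle point; optimal play is mixed.
Let Player I play I with probability p. Expected payoff against L: 8p + 0(1−p) = 8p; against R: 0p + 9(1−p) = −9p + 9.
Setting these equal: 8p = −9p + 9 ⇒ 17p = 9 ⇒ p = 9/17, and the value is (8)·(9/17) = 72/17.
For Player II: with q = P(L), equating I's and II's payoffs gives 8q = −9q + 9 ⇒ q = 9/17.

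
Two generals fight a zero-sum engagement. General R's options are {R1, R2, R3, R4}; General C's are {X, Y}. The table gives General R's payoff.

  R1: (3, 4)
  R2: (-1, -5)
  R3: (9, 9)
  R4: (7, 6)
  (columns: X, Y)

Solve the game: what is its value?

9

Row minima: R1 → 3, R2 → -5, R3 → 9, R4 → 6; maximin = 9.
Column maxima: X → 9, Y → 9; minimax = 9.
Since maximin = minimax = 9, there is a saddle point and the value is 9.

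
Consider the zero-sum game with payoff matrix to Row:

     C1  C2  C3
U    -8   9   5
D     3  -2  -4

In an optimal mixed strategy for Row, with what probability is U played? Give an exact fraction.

7/20

Row minima: U → -8, D → -4; maximin = -4.
Column maxima: C1 → 3, C2 → 9, C3 → 5; minimax = 3.
-4 ≠ 3, so there is no saddle point; optimal play is mixed.
C2 is strictly dominated by C3 (it gives Row strictly more in every row), so Column never plays it.
On the remaining 2×2 (U, D vs C1, C3):
Let Row play U with probability p. Expected payoff against C1: (-8)p + 3(1−p) = −11p + 3; against C3: 5p + (-4)(1−p) = 9p − 4.
Setting these equal: −11p + 3 = 9p − 4 ⇒ −20p = -7 ⇒ p = 7/20, and the value is (-11)·(7/20) + 3 = -17/20.
For Column: with q = P(C1), equating U's and D's payoffs gives −13q + 5 = 7q − 4 ⇒ q = 9/20.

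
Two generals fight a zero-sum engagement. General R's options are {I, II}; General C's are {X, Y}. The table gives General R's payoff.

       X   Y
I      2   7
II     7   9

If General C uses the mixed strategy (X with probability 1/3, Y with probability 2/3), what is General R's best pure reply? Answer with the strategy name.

Expected payoff of I: (1/3)·2 + (2/3)·7 = 16/3.
Expected payoff of II: (1/3)·7 + (2/3)·9 = 25/3.
The largest is 25/3, so General R's best response is II.

II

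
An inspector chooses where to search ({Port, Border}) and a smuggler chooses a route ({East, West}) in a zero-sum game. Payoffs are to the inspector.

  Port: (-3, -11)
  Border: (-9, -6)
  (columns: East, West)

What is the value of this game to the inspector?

Row minima: Port → -11, Border → -9; maximin = -9.
Column maxima: East → -3, West → -6; minimax = -6.
-9 ≠ -6, so there is no saddle point; optimal play is mixed.
Let the inspector play Port with probability p. Expected payoff against East: (-3)p + (-9)(1−p) = 6p − 9; against West: (-11)p + (-6)(1−p) = −5p − 6.
Setting these equal: 6p − 9 = −5p − 6 ⇒ 11p = 3 ⇒ p = 3/11, and the value is (6)·(3/11) − 9 = -81/11.
For the smuggler: with q = P(East), equating Port's and Border's payoffs gives 8q − 11 = −3q − 6 ⇒ q = 5/11.

-81/11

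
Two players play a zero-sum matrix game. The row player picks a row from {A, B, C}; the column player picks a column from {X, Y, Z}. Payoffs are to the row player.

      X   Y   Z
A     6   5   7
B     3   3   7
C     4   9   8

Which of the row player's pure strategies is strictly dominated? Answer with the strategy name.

C gives a strictly higher payoff than B against every column: 4 > 3, 9 > 3, 8 > 7.
So B is strictly dominated and the row player never plays it.

B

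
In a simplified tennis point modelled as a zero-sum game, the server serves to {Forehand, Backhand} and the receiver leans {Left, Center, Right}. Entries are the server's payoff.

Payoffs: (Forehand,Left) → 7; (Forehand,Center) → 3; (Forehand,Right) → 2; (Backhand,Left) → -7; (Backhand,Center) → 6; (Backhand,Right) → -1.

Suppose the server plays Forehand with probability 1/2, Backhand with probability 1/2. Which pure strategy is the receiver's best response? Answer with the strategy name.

Left

If the receiver plays Left, the server's expected payoff is (1/2)·7 + (1/2)·(-7) = 0.
If the receiver plays Center, the server's expected payoff is (1/2)·3 + (1/2)·6 = 9/2.
If the receiver plays Right, the server's expected payoff is (1/2)·2 + (1/2)·(-1) = 1/2.
The receiver minimizes the server's payoff; the smallest is 0, so the best response is Left.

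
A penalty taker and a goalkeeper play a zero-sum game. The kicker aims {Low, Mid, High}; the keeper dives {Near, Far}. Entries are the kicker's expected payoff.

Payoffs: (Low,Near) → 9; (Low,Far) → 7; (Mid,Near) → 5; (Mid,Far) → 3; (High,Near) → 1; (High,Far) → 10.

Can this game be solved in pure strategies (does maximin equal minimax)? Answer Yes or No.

No

Row minima: Low → 7, Mid → 3, High → 1; maximin = 7.
Column maxima: Near → 9, Far → 10; minimax = 9.
7 ≠ 9, so no pure-strategy equilibrium exists.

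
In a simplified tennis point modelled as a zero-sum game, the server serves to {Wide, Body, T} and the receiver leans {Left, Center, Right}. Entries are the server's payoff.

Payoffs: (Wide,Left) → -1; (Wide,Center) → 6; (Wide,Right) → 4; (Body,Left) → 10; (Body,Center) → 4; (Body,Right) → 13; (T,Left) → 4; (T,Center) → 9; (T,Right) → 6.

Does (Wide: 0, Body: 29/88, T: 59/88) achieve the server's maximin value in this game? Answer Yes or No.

Against Left this mix gives (29/88)·10 + (59/88)·4 = 263/44.
Against Center this mix gives (29/88)·4 + (59/88)·9 = 647/88.
Against Right this mix gives (29/88)·13 + (59/88)·6 = 731/88.
The receiver will play Left, holding the server to 263/44. Shifting weight toward the row that does better against Left would raise this floor (the equalizing mix achieves 74/11 against both Left and Center), so the proposed strategy is not optimal.

No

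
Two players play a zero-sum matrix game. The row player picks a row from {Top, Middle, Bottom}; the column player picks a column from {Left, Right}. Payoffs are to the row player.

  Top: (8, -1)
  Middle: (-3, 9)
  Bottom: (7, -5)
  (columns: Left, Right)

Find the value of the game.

Row minima: Top → -1, Middle → -3, Bottom → -5; maximin = -1.
Column maxima: Left → 8, Right → 9; minimax = 8.
-1 ≠ 8, so there is no saddle point; optimal play is mixed.
Bottom is strictly dominated by Top, so the row player never plays it.
On the remaining 2×2 (Top, Middle vs Left, Right):
Let the row player play Top with probability p. Expected payoff against Left: 8p + (-3)(1−p) = 11p − 3; against Right: (-1)p + 9(1−p) = −10p + 9.
Setting these equal: 11p − 3 = −10p + 9 ⇒ 21p = 12 ⇒ p = 4/7, and the value is (11)·(4/7) − 3 = 23/7.
For the column player: with q = P(Left), equating Top's and Middle's payoffs gives 9q − 1 = −12q + 9 ⇒ q = 10/21.

23/7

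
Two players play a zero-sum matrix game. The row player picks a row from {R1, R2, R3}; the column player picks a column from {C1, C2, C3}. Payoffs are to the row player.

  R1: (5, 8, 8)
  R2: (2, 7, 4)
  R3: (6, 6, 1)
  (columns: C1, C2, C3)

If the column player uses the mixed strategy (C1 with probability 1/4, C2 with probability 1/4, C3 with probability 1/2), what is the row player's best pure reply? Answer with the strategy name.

Expected payoff of R1: (1/4)·5 + (1/4)·8 + (1/2)·8 = 29/4.
Expected payoff of R2: (1/4)·2 + (1/4)·7 + (1/2)·4 = 17/4.
Expected payoff of R3: (1/4)·6 + (1/4)·6 + (1/2)·1 = 7/2.
The largest is 29/4, so the row player's best response is R1.

R1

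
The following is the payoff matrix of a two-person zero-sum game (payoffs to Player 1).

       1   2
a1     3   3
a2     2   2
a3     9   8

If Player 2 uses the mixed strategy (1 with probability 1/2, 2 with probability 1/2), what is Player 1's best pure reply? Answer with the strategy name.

a3

Expected payoff of a1: (1/2)·3 + (1/2)·3 = 3.
Expected payoff of a2: (1/2)·2 + (1/2)·2 = 2.
Expected payoff of a3: (1/2)·9 + (1/2)·8 = 17/2.
The largest is 17/2, so Player 1's best response is a3.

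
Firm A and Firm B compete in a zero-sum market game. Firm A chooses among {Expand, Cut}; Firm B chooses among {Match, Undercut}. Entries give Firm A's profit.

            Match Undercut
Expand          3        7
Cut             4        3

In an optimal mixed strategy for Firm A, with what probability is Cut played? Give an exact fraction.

Row minima: Expand → 3, Cut → 3; maximin = 3.
Column maxima: Match → 4, Undercut → 7; minimax = 4.
3 ≠ 4, so there is no saddle point; optimal play is mixed.
Let Firm A play Expand with probability p. Expected payoff against Match: 3p + 4(1−p) = −p + 4; against Undercut: 7p + 3(1−p) = 4p + 3.
Setting these equal: −p + 4 = 4p + 3 ⇒ −5p = -1 ⇒ p = 1/5, and the value is (-1)·(1/5) + 4 = 19/5.
For Firm B: with q = P(Match), equating Expand's and Cut's payoffs gives −4q + 7 = q + 3 ⇒ q = 4/5.

4/5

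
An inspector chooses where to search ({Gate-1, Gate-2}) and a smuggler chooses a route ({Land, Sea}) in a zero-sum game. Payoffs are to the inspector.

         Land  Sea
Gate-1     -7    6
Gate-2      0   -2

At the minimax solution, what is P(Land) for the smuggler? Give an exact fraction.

Row minima: Gate-1 → -7, Gate-2 → -2; maximin = -2.
Column maxima: Land → 0, Sea → 6; minimax = 0.
-2 ≠ 0, so there is no saddle point; optimal play is mixed.
Let the inspector play Gate-1 with probability p. Expected payoff against Land: (-7)p + 0(1−p) = −7p; against Sea: 6p + (-2)(1−p) = 8p − 2.
Setting these equal: −7p = 8p − 2 ⇒ −15p = -2 ⇒ p = 2/15, and the value is (-7)·(2/15) = -14/15.
For the smuggler: with q = P(Land), equating Gate-1's and Gate-2's payoffs gives −13q + 6 = 2q − 2 ⇒ q = 8/15.

8/15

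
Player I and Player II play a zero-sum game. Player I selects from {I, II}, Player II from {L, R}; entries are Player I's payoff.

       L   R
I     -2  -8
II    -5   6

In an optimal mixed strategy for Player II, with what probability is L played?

14/17

Row minima: I → -8, II → -5; maximin = -5.
Column maxima: L → -2, R → 6; minimax = -2.
-5 ≠ -2, so there is no saddle point; optimal play is mixed.
Let Player I play I with probability p. Expected payoff against L: (-2)p + (-5)(1−p) = 3p − 5; against R: (-8)p + 6(1−p) = −14p + 6.
Setting these equal: 3p − 5 = −14p + 6 ⇒ 17p = 11 ⇒ p = 11/17, and the value is (3)·(11/17) − 5 = -52/17.
For Player II: with q = P(L), equating I's and II's payoffs gives 6q − 8 = −11q + 6 ⇒ q = 14/17.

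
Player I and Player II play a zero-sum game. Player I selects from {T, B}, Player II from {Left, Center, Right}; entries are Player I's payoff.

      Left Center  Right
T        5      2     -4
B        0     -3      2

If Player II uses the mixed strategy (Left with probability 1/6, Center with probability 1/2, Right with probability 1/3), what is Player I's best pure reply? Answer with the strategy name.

Expected payoff of T: (1/6)·5 + (1/2)·2 + (1/3)·(-4) = 1/2.
Expected payoff of B: (1/6)·0 + (1/2)·(-3) + (1/3)·2 = -5/6.
The largest is 1/2, so Player I's best response is T.

T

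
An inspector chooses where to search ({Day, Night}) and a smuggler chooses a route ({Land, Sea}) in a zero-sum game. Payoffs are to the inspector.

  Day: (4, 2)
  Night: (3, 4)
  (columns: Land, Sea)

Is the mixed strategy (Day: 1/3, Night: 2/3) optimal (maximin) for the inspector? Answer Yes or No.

Against Land this mix gives (1/3)·4 + (2/3)·3 = 10/3.
Against Sea this mix gives (1/3)·2 + (2/3)·4 = 10/3.
All of the smuggler's active replies (Land, Sea) yield 10/3, and no column does worse for the inspector. The mix makes the smuggler indifferent and guarantees 10/3, so it is optimal.

Yes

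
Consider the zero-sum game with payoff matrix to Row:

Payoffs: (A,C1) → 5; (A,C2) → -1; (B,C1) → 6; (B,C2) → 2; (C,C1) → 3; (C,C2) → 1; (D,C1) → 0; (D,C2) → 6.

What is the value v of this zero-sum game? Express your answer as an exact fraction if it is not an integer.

18/5

Row minima: A → -1, B → 2, C → 1, D → 0; maximin = 2.
Column maxima: C1 → 6, C2 → 6; minimax = 6.
2 ≠ 6, so there is no saddle point; optimal play is mixed.
A is strictly dominated by B, so Row never plays it.
C is strictly dominated by B, so Row never plays it.
On the remaining 2×2 (B, D vs C1, C2):
Let Row play B with probability p. Expected payoff against C1: 6p + 0(1−p) = 6p; against C2: 2p + 6(1−p) = −4p + 6.
Setting these equal: 6p = −4p + 6 ⇒ 10p = 6 ⇒ p = 3/5, and the value is (6)·(3/5) = 18/5.
For Column: with q = P(C1), equating B's and D's payoffs gives 4q + 2 = −6q + 6 ⇒ q = 2/5.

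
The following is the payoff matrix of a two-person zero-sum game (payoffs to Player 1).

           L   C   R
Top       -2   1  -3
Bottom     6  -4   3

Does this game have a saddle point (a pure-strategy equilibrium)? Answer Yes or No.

Row minima: Top → -3, Bottom → -4; maximin = -3.
Column maxima: L → 6, C → 1, R → 3; minimax = 1.
-3 ≠ 1, so no pure-strategy equilibrium exists.

No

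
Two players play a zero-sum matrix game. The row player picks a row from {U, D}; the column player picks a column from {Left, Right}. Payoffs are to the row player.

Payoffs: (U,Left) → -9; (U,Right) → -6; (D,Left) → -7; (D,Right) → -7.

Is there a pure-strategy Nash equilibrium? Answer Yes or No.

Row minima: U → -9, D → -7; maximin = -7.
Column maxima: Left → -7, Right → -6; minimax = -7.
maximin = minimax = -7, so a saddle point exists.

Yes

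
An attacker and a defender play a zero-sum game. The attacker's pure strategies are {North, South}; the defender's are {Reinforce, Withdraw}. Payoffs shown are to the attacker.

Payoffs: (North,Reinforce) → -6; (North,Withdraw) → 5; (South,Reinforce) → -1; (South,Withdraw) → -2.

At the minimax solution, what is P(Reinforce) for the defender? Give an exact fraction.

7/12

Row minima: North → -6, South → -2; maximin = -2.
Column maxima: Reinforce → -1, Withdraw → 5; minimax = -1.
-2 ≠ -1, so there is no saddle point; optimal play is mixed.
Let the attacker play North with probability p. Expected payoff against Reinforce: (-6)p + (-1)(1−p) = −5p − 1; against Withdraw: 5p + (-2)(1−p) = 7p − 2.
Setting these equal: −5p − 1 = 7p − 2 ⇒ −12p = -1 ⇒ p = 1/12, and the value is (-5)·(1/12) − 1 = -17/12.
For the defender: with q = P(Reinforce), equating North's and South's payoffs gives −11q + 5 = q − 2 ⇒ q = 7/12.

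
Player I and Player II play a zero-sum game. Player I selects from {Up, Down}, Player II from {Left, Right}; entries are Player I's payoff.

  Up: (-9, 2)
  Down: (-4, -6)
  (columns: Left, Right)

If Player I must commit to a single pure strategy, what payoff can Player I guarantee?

-6

Row minima: Up → -9, Down → -6.
The best of these is -6.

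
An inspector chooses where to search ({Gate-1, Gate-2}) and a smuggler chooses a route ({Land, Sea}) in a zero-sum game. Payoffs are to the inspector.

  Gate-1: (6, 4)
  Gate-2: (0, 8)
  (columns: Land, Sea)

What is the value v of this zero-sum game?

24/5

Row minima: Gate-1 → 4, Gate-2 → 0; maximin = 4.
Column maxima: Land → 6, Sea → 8; minimax = 6.
4 ≠ 6, so there is no saddle point; optimal play is mixed.
Let the inspector play Gate-1 with probability p. Expected payoff against Land: 6p + 0(1−p) = 6p; against Sea: 4p + 8(1−p) = −4p + 8.
Setting these equal: 6p = −4p + 8 ⇒ 10p = 8 ⇒ p = 4/5, and the value is (6)·(4/5) = 24/5.
For the smuggler: with q = P(Land), equating Gate-1's and Gate-2's payoffs gives 2q + 4 = −8q + 8 ⇒ q = 2/5.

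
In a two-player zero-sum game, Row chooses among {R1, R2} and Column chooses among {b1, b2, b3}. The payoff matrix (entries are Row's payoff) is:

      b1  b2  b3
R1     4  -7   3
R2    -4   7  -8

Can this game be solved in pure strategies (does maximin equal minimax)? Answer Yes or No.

No

Row minima: R1 → -7, R2 → -8; maximin = -7.
Column maxima: b1 → 4, b2 → 7, b3 → 3; minimax = 3.
-7 ≠ 3, so no pure-strategy equilibrium exists.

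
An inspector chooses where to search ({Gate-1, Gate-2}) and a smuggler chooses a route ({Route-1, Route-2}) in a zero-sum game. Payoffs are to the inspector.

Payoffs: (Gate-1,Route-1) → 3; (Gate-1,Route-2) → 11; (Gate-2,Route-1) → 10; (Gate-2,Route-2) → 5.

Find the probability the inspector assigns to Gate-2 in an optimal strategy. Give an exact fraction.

8/13

Row minima: Gate-1 → 3, Gate-2 → 5; maximin = 5.
Column maxima: Route-1 → 10, Route-2 → 11; minimax = 10.
5 ≠ 10, so there is no saddle point; optimal play is mixed.
Let the inspector play Gate-1 with probability p. Expected payoff against Route-1: 3p + 10(1−p) = −7p + 10; against Route-2: 11p + 5(1−p) = 6p + 5.
Setting these equal: −7p + 10 = 6p + 5 ⇒ −13p = -5 ⇒ p = 5/13, and the value is (-7)·(5/13) + 10 = 95/13.
For the smuggler: with q = P(Route-1), equating Gate-1's and Gate-2's payoffs gives −8q + 11 = 5q + 5 ⇒ q = 6/13.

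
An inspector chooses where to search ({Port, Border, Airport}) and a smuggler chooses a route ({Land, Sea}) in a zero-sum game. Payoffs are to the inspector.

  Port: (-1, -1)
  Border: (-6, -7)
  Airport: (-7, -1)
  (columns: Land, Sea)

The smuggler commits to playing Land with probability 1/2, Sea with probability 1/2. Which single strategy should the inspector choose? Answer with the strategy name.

Port

Expected payoff of Port: (1/2)·(-1) + (1/2)·(-1) = -1.
Expected payoff of Border: (1/2)·(-6) + (1/2)·(-7) = -13/2.
Expected payoff of Airport: (1/2)·(-7) + (1/2)·(-1) = -4.
The largest is -1, so the inspector's best response is Port.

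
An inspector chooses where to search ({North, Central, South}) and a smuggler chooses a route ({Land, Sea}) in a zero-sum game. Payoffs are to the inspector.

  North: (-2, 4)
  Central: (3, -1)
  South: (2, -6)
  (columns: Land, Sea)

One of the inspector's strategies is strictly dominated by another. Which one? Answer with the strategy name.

South

Central gives a strictly higher payoff than South against every column: 3 > 2, -1 > -6.
So South is strictly dominated and the inspector never plays it.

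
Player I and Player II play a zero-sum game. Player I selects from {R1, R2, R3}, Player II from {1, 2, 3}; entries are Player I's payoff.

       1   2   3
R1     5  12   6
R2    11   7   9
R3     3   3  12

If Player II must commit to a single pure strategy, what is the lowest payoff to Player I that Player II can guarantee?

11

Column maxima: 1 → 11, 2 → 12, 3 → 12.
The smallest of these is 11.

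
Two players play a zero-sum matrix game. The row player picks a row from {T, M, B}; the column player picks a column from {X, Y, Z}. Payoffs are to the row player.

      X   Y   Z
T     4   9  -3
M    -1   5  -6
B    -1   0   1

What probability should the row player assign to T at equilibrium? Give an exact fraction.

Row minima: T → -3, M → -6, B → -1; maximin = -1.
Column maxima: X → 4, Y → 9, Z → 1; minimax = 1.
-1 ≠ 1, so there is no saddle point; optimal play is mixed.
M is strictly dominated by T, so the row player never plays it.
Y is strictly dominated by X (it gives the row player strictly more in every row), so the column player never plays it.
On the remaining 2×2 (T, B vs X, Z):
Let the row player play T with probability p. Expected payoff against X: 4p + (-1)(1−p) = 5p − 1; against Z: (-3)p + 1(1−p) = −4p + 1.
Setting these equal: 5p − 1 = −4p + 1 ⇒ 9p = 2 ⇒ p = 2/9, and the value is (5)·(2/9) − 1 = 1/9.
For the column player: with q = P(X), equating T's and B's payoffs gives 7q − 3 = −2q + 1 ⇒ q = 4/9.

2/9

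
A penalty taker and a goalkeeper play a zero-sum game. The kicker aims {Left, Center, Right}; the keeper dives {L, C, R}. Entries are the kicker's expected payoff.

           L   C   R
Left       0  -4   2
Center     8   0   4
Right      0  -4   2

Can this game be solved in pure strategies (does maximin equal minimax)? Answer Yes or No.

Row minima: Left → -4, Center → 0, Right → -4; maximin = 0.
Column maxima: L → 8, C → 0, R → 4; minimax = 0.
maximin = minimax = 0, so a saddle point exists.

Yes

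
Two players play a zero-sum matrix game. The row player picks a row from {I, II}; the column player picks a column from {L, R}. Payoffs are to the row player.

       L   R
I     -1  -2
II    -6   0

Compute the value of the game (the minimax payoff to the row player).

-12/7

Row minima: I → -2, II → -6; maximin = -2.
Column maxima: L → -1, R → 0; minimax = -1.
-2 ≠ -1, so there is no saddle point; optimal play is mixed.
Let the row player play I with probability p. Expected payoff against L: (-1)p + (-6)(1−p) = 5p − 6; against R: (-2)p + 0(1−p) = −2p.
Setting these equal: 5p − 6 = −2p ⇒ 7p = 6 ⇒ p = 6/7, and the value is (5)·(6/7) − 6 = -12/7.
For the column player: with q = P(L), equating I's and II's payoffs gives q − 2 = −6q ⇒ q = 2/7.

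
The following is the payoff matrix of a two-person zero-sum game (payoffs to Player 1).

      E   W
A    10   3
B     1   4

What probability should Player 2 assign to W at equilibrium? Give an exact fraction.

Row minima: A → 3, B → 1; maximin = 3.
Column maxima: E → 10, W → 4; minimax = 4.
3 ≠ 4, so there is no saddle point; optimal play is mixed.
Let Player 1 play A with probability p. Expected payoff against E: 10p + 1(1−p) = 9p + 1; against W: 3p + 4(1−p) = −p + 4.
Setting these equal: 9p + 1 = −p + 4 ⇒ 10p = 3 ⇒ p = 3/10, and the value is (9)·(3/10) + 1 = 37/10.
For Player 2: with q = P(E), equating A's and B's payoffs gives 7q + 3 = −3q + 4 ⇒ q = 1/10.

9/10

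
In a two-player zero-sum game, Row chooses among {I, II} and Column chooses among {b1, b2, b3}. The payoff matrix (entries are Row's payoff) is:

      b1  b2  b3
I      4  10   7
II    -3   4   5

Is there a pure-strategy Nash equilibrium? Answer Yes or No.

Yes

Row minima: I → 4, II → -3; maximin = 4.
Column maxima: b1 → 4, b2 → 10, b3 → 7; minimax = 4.
maximin = minimax = 4, so a saddle point exists.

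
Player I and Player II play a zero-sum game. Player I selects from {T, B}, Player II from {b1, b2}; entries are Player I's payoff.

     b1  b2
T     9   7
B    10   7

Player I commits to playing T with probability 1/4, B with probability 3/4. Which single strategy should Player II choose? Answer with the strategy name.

If Player II plays b1, Player I's expected payoff is (1/4)·9 + (3/4)·10 = 39/4.
If Player II plays b2, Player I's expected payoff is (1/4)·7 + (3/4)·7 = 7.
Player II minimizes Player I's payoff; the smallest is 7, so the best response is b2.

b2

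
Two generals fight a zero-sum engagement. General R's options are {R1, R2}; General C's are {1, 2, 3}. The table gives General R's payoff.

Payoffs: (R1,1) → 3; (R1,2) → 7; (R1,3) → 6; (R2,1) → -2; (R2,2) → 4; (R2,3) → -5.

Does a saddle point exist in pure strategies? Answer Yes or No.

Row minima: R1 → 3, R2 → -5; maximin = 3.
Column maxima: 1 → 3, 2 → 7, 3 → 6; minimax = 3.
maximin = minimax = 3, so a saddle point exists.

Yes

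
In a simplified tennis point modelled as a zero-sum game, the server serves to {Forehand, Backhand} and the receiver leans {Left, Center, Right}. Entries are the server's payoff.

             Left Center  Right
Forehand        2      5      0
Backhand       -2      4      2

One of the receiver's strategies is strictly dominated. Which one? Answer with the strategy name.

Left holds the server's payoff strictly below Center in every row: 2 < 5, -2 < 4.
So Center is strictly dominated for the receiver.

Center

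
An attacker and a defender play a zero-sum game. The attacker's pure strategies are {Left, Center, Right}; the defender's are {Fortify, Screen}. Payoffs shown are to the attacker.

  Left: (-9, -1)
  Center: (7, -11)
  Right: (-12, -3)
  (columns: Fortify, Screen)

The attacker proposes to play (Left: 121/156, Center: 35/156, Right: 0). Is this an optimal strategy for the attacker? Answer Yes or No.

No

Against Fortify this mix gives (121/156)·(-9) + (35/156)·7 = -211/39.
Against Screen this mix gives (121/156)·(-1) + (35/156)·(-11) = -253/78.
The defender will play Fortify, holding the attacker to -211/39. Shifting weight toward the row that does better against Fortify would raise this floor (the equalizing mix achieves -53/13 against both Fortify and Screen), so the proposed strategy is not optimal.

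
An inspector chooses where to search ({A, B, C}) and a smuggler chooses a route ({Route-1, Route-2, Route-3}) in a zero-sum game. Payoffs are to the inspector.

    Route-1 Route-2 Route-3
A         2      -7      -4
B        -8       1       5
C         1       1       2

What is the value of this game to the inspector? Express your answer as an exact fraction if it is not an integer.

1

Row minima: A → -7, B → -8, C → 1; maximin = 1.
Column maxima: Route-1 → 2, Route-2 → 1, Route-3 → 5; minimax = 1.
Since maximin = minimax = 1, there is a saddle point and the value is 1.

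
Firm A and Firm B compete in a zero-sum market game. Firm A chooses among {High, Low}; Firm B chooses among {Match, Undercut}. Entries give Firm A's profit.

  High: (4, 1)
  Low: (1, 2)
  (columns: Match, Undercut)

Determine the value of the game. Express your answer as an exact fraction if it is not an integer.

Row minima: High → 1, Low → 1; maximin = 1.
Column maxima: Match → 4, Undercut → 2; minimax = 2.
1 ≠ 2, so there is no saddle point; optimal play is mixed.
Let Firm A play High with probability p. Expected payoff against Match: 4p + 1(1−p) = 3p + 1; against Undercut: 1p + 2(1−p) = −p + 2.
Setting these equal: 3p + 1 = −p + 2 ⇒ 4p = 1 ⇒ p = 1/4, and the value is (3)·(1/4) + 1 = 7/4.
For Firm B: with q = P(Match), equating High's and Low's payoffs gives 3q + 1 = −q + 2 ⇒ q = 1/4.

7/4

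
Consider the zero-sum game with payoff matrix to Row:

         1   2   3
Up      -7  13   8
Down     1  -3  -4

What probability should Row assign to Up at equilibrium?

1/4

Row minima: Up → -7, Down → -4; maximin = -4.
Column maxima: 1 → 1, 2 → 13, 3 → 8; minimax = 1.
-4 ≠ 1, so there is no saddle point; optimal play is mixed.
2 is strictly dominated by 3 (it gives Row strictly more in every row), so Column never plays it.
On the remaining 2×2 (Up, Down vs 1, 3):
Let Row play Up with probability p. Expected payoff against 1: (-7)p + 1(1−p) = −8p + 1; against 3: 8p + (-4)(1−p) = 12p − 4.
Setting these equal: −8p + 1 = 12p − 4 ⇒ −20p = -5 ⇒ p = 1/4, and the value is (-8)·(1/4) + 1 = -1.
For Column: with q = P(1), equating Up's and Down's payoffs gives −15q + 8 = 5q − 4 ⇒ q = 3/5.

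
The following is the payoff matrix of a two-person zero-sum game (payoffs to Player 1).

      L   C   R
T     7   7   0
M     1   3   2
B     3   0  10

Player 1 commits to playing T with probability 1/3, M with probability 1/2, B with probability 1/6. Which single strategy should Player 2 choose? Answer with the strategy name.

If Player 2 plays L, Player 1's expected payoff is (1/3)·7 + (1/2)·1 + (1/6)·3 = 10/3.
If Player 2 plays C, Player 1's expected payoff is (1/3)·7 + (1/2)·3 + (1/6)·0 = 23/6.
If Player 2 plays R, Player 1's expected payoff is (1/3)·0 + (1/2)·2 + (1/6)·10 = 8/3.
Player 2 minimizes Player 1's payoff; the smallest is 8/3, so the best response is R.

R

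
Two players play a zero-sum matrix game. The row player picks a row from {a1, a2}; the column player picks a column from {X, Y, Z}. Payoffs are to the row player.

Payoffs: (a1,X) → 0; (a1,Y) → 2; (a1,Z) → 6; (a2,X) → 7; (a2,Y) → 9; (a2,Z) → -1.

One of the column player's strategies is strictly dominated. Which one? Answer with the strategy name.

X holds the row player's payoff strictly below Y in every row: 0 < 2, 7 < 9.
So Y is strictly dominated for the column player.

Y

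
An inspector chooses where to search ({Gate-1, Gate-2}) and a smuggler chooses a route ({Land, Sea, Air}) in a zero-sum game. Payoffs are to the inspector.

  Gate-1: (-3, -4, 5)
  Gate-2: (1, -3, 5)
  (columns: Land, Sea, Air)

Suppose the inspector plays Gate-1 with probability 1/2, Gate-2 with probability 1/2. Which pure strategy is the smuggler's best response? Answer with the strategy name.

If the smuggler plays Land, the inspector's expected payoff is (1/2)·(-3) + (1/2)·1 = -1.
If the smuggler plays Sea, the inspector's expected payoff is (1/2)·(-4) + (1/2)·(-3) = -7/2.
If the smuggler plays Air, the inspector's expected payoff is (1/2)·5 + (1/2)·5 = 5.
The smuggler minimizes the inspector's payoff; the smallest is -7/2, so the best response is Sea.

Sea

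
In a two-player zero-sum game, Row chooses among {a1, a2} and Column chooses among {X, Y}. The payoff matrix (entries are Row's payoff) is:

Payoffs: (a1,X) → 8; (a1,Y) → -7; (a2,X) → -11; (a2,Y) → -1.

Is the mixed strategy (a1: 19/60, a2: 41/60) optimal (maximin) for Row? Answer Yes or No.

Against X this mix gives (19/60)·8 + (41/60)·(-11) = -299/60.
Against Y this mix gives (19/60)·(-7) + (41/60)·(-1) = -29/10.
Column will play X, holding Row to -299/60. Shifting weight toward the row that does better against X would raise this floor (the equalizing mix achieves -17/5 against both X and Y), so the proposed strategy is not optimal.

No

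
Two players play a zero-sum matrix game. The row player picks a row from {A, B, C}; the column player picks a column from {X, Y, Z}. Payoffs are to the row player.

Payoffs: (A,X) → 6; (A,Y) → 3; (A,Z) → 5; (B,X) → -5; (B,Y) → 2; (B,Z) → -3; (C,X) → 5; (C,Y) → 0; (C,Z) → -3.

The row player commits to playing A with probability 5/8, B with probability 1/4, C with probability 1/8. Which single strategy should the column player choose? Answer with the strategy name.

If the column player plays X, the row player's expected payoff is (5/8)·6 + (1/4)·(-5) + (1/8)·5 = 25/8.
If the column player plays Y, the row player's expected payoff is (5/8)·3 + (1/4)·2 + (1/8)·0 = 19/8.
If the column player plays Z, the row player's expected payoff is (5/8)·5 + (1/4)·(-3) + (1/8)·(-3) = 2.
The column player minimizes the row player's payoff; the smallest is 2, so the best response is Z.

Z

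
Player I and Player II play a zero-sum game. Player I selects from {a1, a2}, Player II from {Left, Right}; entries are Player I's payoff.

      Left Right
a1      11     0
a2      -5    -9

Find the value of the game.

Row minima: a1 → 0, a2 → -9; maximin = 0.
Column maxima: Left → 11, Right → 0; minimax = 0.
Since maximin = minimax = 0, there is a saddle point and the value is 0.

0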